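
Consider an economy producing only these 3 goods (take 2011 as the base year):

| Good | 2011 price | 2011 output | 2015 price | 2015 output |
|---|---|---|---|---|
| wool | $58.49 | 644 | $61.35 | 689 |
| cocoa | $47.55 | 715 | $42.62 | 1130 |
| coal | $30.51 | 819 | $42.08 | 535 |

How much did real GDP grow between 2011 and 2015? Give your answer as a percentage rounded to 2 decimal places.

14.17%

Real GDP 2011 = Nominal GDP 2011 = 58.49·644 + 47.55·715 + 30.51·819 = 96653.50.
Real GDP 2015 (at 2011 prices) = 58.49·689 + 47.55·1130 + 30.51·535 = 110353.96.
Real growth = 110353.96/96653.50 − 1 = 0.1417.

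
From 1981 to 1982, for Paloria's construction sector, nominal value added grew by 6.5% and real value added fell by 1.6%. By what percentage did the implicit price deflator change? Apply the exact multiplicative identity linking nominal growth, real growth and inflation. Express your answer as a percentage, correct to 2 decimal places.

8.23%

(1 + g_nom) = (1 + g_real)(1 + π), so π = 1.0650 / 0.9840 − 1 = 0.08232.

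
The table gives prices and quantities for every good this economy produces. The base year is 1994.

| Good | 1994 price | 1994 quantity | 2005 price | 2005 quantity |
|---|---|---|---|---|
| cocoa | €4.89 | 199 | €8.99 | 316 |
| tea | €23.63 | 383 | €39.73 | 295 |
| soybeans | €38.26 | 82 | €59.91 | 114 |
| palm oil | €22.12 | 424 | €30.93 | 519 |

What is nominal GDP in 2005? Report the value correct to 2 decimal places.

€37443.60

Nominal GDP 2005 = Σ (p_2005 × q_2005) = 8.99·316 + 39.73·295 + 59.91·114 + 30.93·519 = 37443.60.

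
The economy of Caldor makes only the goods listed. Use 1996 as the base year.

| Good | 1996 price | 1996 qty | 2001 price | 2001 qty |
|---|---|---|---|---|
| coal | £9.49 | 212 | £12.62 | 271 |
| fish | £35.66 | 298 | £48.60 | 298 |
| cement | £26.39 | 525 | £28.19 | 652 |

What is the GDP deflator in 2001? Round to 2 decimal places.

119.33

Nominal GDP 2001 = 12.62·271 + 48.60·298 + 28.19·652 = 36282.70.
Real GDP 2001 (at 1996 prices) = 9.49·271 + 35.66·298 + 26.39·652 = 30404.75.
Deflator = Nominal/Real × 100 = 36282.70/30404.75 × 100 = 119.332.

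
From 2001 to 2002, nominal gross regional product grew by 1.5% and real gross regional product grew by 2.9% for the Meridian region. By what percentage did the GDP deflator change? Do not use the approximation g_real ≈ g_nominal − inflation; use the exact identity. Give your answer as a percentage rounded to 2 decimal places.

-1.36%

(1 + g_nom) = (1 + g_real)(1 + π), so π = 1.0150 / 1.0290 − 1 = -0.01361.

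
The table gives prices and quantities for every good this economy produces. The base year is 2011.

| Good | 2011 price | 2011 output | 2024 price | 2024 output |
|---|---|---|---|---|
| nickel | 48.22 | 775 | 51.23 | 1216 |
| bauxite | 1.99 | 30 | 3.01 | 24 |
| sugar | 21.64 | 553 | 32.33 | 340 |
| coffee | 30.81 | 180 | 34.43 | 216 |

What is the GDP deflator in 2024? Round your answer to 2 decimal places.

Nominal GDP 2024 = 51.23·1216 + 3.01·24 + 32.33·340 + 34.43·216 = 80797.00.
Real GDP 2024 (at 2011 prices) = 48.22·1216 + 1.99·24 + 21.64·340 + 30.81·216 = 72695.84.
Deflator = Nominal/Real × 100 = 80797.00/72695.84 × 100 = 111.144.

111.14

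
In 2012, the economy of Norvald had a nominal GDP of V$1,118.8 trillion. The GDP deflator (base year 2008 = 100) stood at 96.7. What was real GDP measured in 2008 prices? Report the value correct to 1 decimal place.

V$1,157.0 trillion

Real GDP = Nominal / (GDP deflator/100) = 1118.8 / 0.967 = 1156.98.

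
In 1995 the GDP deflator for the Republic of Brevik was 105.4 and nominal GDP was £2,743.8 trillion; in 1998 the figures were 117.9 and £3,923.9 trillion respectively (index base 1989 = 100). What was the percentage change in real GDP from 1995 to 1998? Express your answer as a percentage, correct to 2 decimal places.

27.85%

Real GDP 1995 = 2743.8 / 1.054 = 2603.23.
Real GDP 1998 = 3923.9 / 1.179 = 3328.16.
Real growth = 3328.16 / 2603.23 − 1 = 0.2785.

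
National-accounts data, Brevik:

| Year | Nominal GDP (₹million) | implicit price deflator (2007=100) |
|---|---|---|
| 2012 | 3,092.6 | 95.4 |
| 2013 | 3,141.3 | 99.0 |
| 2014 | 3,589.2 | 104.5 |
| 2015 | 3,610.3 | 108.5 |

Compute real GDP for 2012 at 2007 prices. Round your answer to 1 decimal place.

Real GDP 2012 = 3092.6 / 0.954 = 3241.72.

₹3,241.7 million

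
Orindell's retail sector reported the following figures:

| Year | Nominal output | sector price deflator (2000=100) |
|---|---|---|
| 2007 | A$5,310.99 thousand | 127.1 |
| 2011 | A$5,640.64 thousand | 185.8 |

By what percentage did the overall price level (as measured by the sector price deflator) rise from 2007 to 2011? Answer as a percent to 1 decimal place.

46.2%

Price-level change = 185.8 / 127.1 − 1 = 0.4618.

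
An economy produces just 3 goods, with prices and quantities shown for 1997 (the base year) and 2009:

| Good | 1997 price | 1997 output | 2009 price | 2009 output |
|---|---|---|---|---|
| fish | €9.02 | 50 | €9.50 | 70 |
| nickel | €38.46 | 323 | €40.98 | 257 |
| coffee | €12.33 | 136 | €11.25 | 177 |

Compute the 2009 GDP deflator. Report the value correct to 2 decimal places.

Nominal GDP 2009 = 9.50·70 + 40.98·257 + 11.25·177 = 13188.11.
Real GDP 2009 (at 1997 prices) = 9.02·70 + 38.46·257 + 12.33·177 = 12698.03.
Deflator = Nominal/Real × 100 = 13188.11/12698.03 × 100 = 103.859.

103.86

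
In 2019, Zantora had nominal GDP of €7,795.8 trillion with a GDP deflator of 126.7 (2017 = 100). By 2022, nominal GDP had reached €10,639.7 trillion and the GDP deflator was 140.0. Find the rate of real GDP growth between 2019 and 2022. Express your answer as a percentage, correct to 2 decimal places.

23.51%

Real GDP 2019 = 7795.8 / 1.267 = 6152.96.
Real GDP 2022 = 10639.7 / 1.400 = 7599.79.
Real growth = 7599.79 / 6152.96 − 1 = 0.2351.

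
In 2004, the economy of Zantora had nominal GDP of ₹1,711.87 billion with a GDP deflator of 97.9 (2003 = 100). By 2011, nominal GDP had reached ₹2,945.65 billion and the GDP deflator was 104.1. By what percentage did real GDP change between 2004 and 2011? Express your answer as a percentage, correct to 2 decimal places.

Real GDP 2004 = 1711.87 / 0.979 = 1748.59.
Real GDP 2011 = 2945.65 / 1.041 = 2829.63.
Real growth = 2829.63 / 1748.59 − 1 = 0.6182.

61.82%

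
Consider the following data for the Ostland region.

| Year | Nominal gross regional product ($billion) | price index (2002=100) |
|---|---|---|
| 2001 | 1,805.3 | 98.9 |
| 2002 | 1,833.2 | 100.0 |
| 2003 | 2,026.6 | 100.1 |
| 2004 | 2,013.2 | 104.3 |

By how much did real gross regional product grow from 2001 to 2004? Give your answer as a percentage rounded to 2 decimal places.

5.74%

Real gross regional product 2001 = 1805.3/0.989 = 1825.38.
Real gross regional product 2004 = 2013.2/1.043 = 1930.20.
Change = 1930.20/1825.38 − 1 = 0.0574.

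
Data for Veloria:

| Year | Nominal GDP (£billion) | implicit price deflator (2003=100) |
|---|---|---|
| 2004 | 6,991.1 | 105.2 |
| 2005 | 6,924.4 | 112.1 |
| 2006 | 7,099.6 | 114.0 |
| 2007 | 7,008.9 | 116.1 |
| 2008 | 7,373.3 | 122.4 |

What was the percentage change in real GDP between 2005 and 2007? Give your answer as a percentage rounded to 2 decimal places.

Real GDP 2005 = 6924.4/1.121 = 6176.98.
Real GDP 2007 = 7008.9/1.161 = 6036.95.
Change = 6036.95/6176.98 − 1 = -0.0227.

-2.27%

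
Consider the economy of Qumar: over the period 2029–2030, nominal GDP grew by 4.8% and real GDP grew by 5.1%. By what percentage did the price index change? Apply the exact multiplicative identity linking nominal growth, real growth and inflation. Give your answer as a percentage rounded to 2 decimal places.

(1 + g_nom) = (1 + g_real)(1 + π), so π = 1.0480 / 1.0510 − 1 = -0.00285.

-0.29%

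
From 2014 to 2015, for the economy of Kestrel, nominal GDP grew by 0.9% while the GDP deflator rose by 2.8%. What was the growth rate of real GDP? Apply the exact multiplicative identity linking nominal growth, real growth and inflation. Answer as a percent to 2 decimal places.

-1.85%

(1 + g_nom) = (1 + g_real)(1 + π), so g_real = 1.0090 / 1.0280 − 1 = -0.01848.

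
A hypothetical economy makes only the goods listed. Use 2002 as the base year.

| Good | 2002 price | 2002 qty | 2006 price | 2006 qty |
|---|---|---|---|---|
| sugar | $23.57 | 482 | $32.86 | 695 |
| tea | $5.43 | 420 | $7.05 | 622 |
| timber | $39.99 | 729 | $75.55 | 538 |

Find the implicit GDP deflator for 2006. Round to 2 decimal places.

Nominal GDP 2006 = 32.86·695 + 7.05·622 + 75.55·538 = 67868.70.
Real GDP 2006 (at 2002 prices) = 23.57·695 + 5.43·622 + 39.99·538 = 41273.23.
Deflator = Nominal/Real × 100 = 67868.70/41273.23 × 100 = 164.438.

164.44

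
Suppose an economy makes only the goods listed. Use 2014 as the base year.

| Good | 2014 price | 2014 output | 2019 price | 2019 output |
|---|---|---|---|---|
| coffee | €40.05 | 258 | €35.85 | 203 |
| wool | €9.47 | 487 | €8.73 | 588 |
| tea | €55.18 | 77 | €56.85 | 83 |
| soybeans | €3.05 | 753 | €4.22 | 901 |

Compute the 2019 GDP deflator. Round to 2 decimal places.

99.55

Nominal GDP 2019 = 35.85·203 + 8.73·588 + 56.85·83 + 4.22·901 = 20931.56.
Real GDP 2019 (at 2014 prices) = 40.05·203 + 9.47·588 + 55.18·83 + 3.05·901 = 21026.50.
Deflator = Nominal/Real × 100 = 20931.56/21026.50 × 100 = 99.548.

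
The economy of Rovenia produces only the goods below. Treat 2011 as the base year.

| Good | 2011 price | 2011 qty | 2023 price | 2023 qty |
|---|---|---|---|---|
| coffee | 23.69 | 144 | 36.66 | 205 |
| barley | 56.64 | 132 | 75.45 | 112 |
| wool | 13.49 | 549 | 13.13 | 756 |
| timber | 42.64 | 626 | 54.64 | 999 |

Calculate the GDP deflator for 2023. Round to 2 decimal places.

Nominal GDP 2023 = 36.66·205 + 75.45·112 + 13.13·756 + 54.64·999 = 80477.34.
Real GDP 2023 (at 2011 prices) = 23.69·205 + 56.64·112 + 13.49·756 + 42.64·999 = 63995.93.
Deflator = Nominal/Real × 100 = 80477.34/63995.93 × 100 = 125.754.

125.75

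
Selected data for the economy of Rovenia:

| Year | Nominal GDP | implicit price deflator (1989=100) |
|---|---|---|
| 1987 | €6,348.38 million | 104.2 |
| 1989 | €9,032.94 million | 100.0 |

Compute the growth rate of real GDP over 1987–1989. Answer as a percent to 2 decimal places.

48.26%

Deflate each year: 1987 → 6348.38/1.042 = 6092.50; 1989 → 9032.94/1.000 = 9032.94.
So real GDP changed by 9032.94/6092.50 − 1 = 0.4826, i.e. 48.26%.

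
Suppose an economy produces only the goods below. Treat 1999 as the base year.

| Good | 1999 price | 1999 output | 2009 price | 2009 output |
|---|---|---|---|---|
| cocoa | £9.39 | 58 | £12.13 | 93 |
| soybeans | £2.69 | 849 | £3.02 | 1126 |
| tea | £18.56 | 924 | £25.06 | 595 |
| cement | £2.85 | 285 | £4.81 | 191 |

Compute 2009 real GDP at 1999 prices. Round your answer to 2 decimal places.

Real GDP 2009 = Σ (p_1999 × q_2009) = 9.39·93 + 2.69·1126 + 18.56·595 + 2.85·191 = 15489.76.

£15489.76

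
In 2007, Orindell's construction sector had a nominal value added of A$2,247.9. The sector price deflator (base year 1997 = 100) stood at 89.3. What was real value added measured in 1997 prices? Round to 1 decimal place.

A$2,517.2

Real value added = Nominal / (sector price deflator/100) = 2247.9 / 0.893 = 2517.25.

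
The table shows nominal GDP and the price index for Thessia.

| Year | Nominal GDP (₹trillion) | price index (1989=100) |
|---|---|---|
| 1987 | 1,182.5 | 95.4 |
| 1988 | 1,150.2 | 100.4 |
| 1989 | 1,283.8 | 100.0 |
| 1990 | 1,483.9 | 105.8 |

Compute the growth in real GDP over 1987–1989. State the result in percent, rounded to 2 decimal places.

3.57%

Real GDP 1987 = 1182.5/0.954 = 1239.52.
Real GDP 1989 = 1283.8/1.000 = 1283.80.
Change = 1283.80/1239.52 − 1 = 0.0357.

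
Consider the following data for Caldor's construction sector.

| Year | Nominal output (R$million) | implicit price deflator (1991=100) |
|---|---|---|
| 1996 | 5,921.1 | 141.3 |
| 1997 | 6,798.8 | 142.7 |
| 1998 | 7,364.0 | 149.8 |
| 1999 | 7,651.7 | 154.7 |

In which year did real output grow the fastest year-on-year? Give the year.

1997: real = 6798.8/1.427 = 4764.40; growth vs 1996 (4190.45) = 13.70%.
1998: real = 7364.0/1.498 = 4915.89; growth vs 1997 (4764.40) = 3.18%.
1999: real = 7651.7/1.547 = 4946.15; growth vs 1998 (4915.89) = 0.62%.

1997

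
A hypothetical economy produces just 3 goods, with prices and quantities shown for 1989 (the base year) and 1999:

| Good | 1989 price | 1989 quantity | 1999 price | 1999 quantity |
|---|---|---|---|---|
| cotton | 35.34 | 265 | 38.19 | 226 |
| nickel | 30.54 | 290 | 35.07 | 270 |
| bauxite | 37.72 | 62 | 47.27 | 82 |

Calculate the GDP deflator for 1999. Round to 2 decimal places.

113.71

Nominal GDP 1999 = 38.19·226 + 35.07·270 + 47.27·82 = 21975.98.
Real GDP 1999 (at 1989 prices) = 35.34·226 + 30.54·270 + 37.72·82 = 19325.68.
Deflator = Nominal/Real × 100 = 21975.98/19325.68 × 100 = 113.714.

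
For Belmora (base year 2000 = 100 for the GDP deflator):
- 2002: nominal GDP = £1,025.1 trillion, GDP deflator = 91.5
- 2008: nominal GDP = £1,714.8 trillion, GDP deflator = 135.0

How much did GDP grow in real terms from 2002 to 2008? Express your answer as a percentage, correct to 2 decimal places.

Deflate each year: 2002 → 1025.1/0.915 = 1120.33; 2008 → 1714.8/1.350 = 1270.22.
So real GDP changed by 1270.22/1120.33 − 1 = 0.1338, i.e. 13.38%.

13.38%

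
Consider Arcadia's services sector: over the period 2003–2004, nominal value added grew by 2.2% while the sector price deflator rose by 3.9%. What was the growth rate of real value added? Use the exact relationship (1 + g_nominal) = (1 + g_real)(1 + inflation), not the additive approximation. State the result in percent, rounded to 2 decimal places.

-1.64%

(1 + g_nom) = (1 + g_real)(1 + π), so g_real = 1.0220 / 1.0390 − 1 = -0.01636.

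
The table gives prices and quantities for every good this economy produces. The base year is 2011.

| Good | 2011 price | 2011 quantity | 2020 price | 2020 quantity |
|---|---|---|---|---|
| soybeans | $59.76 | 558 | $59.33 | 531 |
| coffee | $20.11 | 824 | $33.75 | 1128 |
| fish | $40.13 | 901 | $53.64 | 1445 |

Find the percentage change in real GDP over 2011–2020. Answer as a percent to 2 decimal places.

Real GDP 2011 = Nominal GDP 2011 = 59.76·558 + 20.11·824 + 40.13·901 = 86073.85.
Real GDP 2020 (at 2011 prices) = 59.76·531 + 20.11·1128 + 40.13·1445 = 112404.49.
Real growth = 112404.49/86073.85 − 1 = 0.3059.

30.59%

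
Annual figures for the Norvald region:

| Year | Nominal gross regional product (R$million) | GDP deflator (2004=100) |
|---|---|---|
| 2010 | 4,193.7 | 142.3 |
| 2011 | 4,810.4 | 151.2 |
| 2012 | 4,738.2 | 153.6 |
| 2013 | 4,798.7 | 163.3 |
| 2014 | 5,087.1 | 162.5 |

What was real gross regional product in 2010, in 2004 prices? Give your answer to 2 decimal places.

Real gross regional product 2010 = 4193.7 / 1.423 = 2947.08.

R$2,947.08 million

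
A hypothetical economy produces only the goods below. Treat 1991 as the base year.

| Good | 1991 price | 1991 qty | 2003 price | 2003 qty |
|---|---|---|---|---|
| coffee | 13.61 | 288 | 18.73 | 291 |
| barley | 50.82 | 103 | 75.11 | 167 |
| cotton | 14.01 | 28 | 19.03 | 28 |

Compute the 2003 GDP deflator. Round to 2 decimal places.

Nominal GDP 2003 = 18.73·291 + 75.11·167 + 19.03·28 = 18526.64.
Real GDP 2003 (at 1991 prices) = 13.61·291 + 50.82·167 + 14.01·28 = 12839.73.
Deflator = Nominal/Real × 100 = 18526.64/12839.73 × 100 = 144.292.

144.29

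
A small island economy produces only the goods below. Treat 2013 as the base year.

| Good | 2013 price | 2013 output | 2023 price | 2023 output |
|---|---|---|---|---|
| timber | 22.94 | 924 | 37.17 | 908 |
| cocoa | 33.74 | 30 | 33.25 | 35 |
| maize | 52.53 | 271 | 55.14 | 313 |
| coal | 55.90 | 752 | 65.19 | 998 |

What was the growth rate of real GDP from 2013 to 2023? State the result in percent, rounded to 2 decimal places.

Real GDP 2013 = Nominal GDP 2013 = 22.94·924 + 33.74·30 + 52.53·271 + 55.90·752 = 78481.19.
Real GDP 2023 (at 2013 prices) = 22.94·908 + 33.74·35 + 52.53·313 + 55.90·998 = 94240.51.
Real growth = 94240.51/78481.19 − 1 = 0.2008.

20.08%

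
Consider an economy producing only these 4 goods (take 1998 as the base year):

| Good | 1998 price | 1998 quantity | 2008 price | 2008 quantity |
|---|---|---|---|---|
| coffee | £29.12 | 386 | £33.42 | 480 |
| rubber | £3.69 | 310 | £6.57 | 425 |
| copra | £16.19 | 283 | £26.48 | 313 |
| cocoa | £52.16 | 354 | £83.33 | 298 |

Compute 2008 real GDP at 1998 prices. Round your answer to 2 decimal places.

£36157.00

Real GDP 2008 = Σ (p_1998 × q_2008) = 29.12·480 + 3.69·425 + 16.19·313 + 52.16·298 = 36157.00.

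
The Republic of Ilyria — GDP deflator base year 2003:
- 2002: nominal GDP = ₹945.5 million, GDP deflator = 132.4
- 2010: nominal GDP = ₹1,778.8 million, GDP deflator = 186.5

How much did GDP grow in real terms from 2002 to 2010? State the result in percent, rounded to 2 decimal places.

33.56%

Deflate each year: 2002 → 945.5/1.324 = 714.12; 2010 → 1778.8/1.865 = 953.78.
So real GDP changed by 953.78/714.12 − 1 = 0.3356, i.e. 33.56%.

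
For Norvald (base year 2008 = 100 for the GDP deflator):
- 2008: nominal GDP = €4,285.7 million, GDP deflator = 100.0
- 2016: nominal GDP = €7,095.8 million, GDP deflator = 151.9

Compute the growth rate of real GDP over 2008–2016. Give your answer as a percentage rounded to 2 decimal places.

Deflate each year: 2008 → 4285.7/1.000 = 4285.70; 2016 → 7095.8/1.519 = 4671.36.
So real GDP changed by 4671.36/4285.70 − 1 = 0.0900, i.e. 9.00%.

9.00%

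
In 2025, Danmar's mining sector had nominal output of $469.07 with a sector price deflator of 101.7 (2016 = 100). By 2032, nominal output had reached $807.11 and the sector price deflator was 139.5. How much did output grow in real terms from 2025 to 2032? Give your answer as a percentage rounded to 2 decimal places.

Real output 2025 = 469.07 / 1.017 = 461.23.
Real output 2032 = 807.11 / 1.395 = 578.57.
Real growth = 578.57 / 461.23 − 1 = 0.2544.

25.44%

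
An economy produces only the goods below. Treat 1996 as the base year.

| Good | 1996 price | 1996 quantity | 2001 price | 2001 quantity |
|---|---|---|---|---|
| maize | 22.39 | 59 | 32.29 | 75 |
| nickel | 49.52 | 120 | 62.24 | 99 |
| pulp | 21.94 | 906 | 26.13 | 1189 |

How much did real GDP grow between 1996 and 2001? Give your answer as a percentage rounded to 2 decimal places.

Real GDP 1996 = Nominal GDP 1996 = 22.39·59 + 49.52·120 + 21.94·906 = 27141.05.
Real GDP 2001 (at 1996 prices) = 22.39·75 + 49.52·99 + 21.94·1189 = 32668.39.
Real growth = 32668.39/27141.05 − 1 = 0.2037.

20.37%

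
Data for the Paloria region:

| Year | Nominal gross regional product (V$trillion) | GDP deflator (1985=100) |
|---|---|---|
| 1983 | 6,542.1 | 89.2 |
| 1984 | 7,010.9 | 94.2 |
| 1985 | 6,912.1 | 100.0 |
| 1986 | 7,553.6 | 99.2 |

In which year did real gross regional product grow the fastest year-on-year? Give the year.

1984: real = 7010.9/0.942 = 7442.57; growth vs 1983 (7334.19) = 1.48%.
1985: real = 6912.1/1.000 = 6912.10; growth vs 1984 (7442.57) = -7.13%.
1986: real = 7553.6/0.992 = 7614.52; growth vs 1985 (6912.10) = 10.16%.

1986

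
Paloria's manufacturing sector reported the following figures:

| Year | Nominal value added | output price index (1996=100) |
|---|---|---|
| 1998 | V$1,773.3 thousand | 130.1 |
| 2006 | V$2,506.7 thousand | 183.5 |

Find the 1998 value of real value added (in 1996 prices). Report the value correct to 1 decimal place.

Real value added = Nominal / (output price index/100) = 1773.3 / 1.301 = 1363.03.

V$1,363.0 thousand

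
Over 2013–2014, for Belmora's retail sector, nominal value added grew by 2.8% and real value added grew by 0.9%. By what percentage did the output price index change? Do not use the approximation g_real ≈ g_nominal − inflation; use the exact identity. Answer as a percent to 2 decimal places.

1.88%

(1 + g_nom) = (1 + g_real)(1 + π), so π = 1.0280 / 1.0090 − 1 = 0.01883.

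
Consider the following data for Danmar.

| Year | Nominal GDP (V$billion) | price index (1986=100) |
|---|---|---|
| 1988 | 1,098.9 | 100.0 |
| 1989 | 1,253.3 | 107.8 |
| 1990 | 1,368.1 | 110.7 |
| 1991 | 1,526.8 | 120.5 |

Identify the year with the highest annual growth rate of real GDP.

1989: real = 1253.3/1.078 = 1162.62; growth vs 1988 (1098.90) = 5.80%.
1990: real = 1368.1/1.107 = 1235.86; growth vs 1989 (1162.62) = 6.30%.
1991: real = 1526.8/1.205 = 1267.05; growth vs 1990 (1235.86) = 2.52%.

1990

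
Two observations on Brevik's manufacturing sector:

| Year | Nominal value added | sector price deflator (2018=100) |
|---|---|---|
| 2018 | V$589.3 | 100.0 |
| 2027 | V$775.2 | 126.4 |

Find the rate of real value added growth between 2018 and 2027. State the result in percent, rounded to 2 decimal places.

Real value added 2018 = 589.3 / 1.000 = 589.30.
Real value added 2027 = 775.2 / 1.264 = 613.29.
Real growth = 613.29 / 589.30 − 1 = 0.0407.

4.07%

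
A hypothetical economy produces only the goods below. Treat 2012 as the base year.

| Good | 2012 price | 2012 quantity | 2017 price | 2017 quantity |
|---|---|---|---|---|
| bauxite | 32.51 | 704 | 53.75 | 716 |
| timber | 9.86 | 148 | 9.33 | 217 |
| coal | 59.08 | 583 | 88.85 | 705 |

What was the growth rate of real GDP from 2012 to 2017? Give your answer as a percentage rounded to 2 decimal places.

14.08%

Real GDP 2012 = Nominal GDP 2012 = 32.51·704 + 9.86·148 + 59.08·583 = 58789.96.
Real GDP 2017 (at 2012 prices) = 32.51·716 + 9.86·217 + 59.08·705 = 67068.18.
Real growth = 67068.18/58789.96 − 1 = 0.1408.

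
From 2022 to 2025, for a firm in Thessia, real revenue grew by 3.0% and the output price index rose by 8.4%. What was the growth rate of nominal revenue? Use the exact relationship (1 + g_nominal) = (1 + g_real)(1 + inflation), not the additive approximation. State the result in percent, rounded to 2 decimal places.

11.65%

(1 + g_nom) = (1 + g_real)(1 + π) = 1.0300 × 1.0840 = 1.11652.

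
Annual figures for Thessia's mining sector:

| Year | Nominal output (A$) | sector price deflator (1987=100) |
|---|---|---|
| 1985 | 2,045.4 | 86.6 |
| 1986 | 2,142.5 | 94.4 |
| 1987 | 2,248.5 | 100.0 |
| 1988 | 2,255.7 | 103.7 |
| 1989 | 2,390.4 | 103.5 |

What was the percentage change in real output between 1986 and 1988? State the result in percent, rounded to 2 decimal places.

-4.16%

Real output 1986 = 2142.5/0.944 = 2269.60.
Real output 1988 = 2255.7/1.037 = 2175.22.
Change = 2175.22/2269.60 − 1 = -0.0416.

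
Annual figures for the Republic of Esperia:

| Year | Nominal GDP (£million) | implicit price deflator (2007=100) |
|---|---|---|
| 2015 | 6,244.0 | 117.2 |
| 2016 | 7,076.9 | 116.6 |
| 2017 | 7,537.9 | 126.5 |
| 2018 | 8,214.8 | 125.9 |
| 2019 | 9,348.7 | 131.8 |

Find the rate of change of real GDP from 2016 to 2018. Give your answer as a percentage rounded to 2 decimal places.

Real GDP 2016 = 7076.9/1.166 = 6069.38.
Real GDP 2018 = 8214.8/1.259 = 6524.86.
Change = 6524.86/6069.38 − 1 = 0.0750.

7.50%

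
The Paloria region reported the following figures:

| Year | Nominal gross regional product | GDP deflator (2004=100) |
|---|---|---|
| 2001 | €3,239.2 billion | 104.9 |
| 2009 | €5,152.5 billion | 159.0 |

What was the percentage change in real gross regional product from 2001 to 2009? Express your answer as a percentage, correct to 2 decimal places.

Real gross regional product 2001 = 3239.2 / 1.049 = 3087.89.
Real gross regional product 2009 = 5152.5 / 1.590 = 3240.57.
Real growth = 3240.57 / 3087.89 − 1 = 0.0494.

4.94%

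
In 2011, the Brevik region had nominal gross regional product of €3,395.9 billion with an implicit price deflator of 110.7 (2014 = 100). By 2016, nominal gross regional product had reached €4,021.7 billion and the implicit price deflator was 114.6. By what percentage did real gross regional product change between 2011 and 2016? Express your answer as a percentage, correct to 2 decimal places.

14.40%

Real gross regional product 2011 = 3395.9 / 1.107 = 3067.66.
Real gross regional product 2016 = 4021.7 / 1.146 = 3509.34.
Real growth = 3509.34 / 3067.66 − 1 = 0.1440.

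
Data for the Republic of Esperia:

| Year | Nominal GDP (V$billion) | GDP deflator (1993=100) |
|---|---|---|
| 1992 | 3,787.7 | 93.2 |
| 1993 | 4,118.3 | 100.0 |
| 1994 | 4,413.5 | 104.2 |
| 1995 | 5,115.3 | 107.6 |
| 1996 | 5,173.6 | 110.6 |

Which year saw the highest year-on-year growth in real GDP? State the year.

1993: real = 4118.3/1.000 = 4118.30; growth vs 1992 (4064.06) = 1.33%.
1994: real = 4413.5/1.042 = 4235.60; growth vs 1993 (4118.30) = 2.85%.
1995: real = 5115.3/1.076 = 4754.00; growth vs 1994 (4235.60) = 12.24%.
1996: real = 5173.6/1.106 = 4677.76; growth vs 1995 (4754.00) = -1.60%.

1995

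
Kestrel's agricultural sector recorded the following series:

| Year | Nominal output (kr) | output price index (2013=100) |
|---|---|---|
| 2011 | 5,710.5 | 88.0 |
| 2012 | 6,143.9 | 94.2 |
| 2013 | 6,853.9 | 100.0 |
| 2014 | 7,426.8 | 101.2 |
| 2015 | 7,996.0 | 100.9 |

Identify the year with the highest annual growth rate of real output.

2015

2012: real = 6143.9/0.942 = 6522.19; growth vs 2011 (6489.20) = 0.51%.
2013: real = 6853.9/1.000 = 6853.90; growth vs 2012 (6522.19) = 5.09%.
2014: real = 7426.8/1.012 = 7338.74; growth vs 2013 (6853.90) = 7.07%.
2015: real = 7996.0/1.009 = 7924.68; growth vs 2014 (7338.74) = 7.98%.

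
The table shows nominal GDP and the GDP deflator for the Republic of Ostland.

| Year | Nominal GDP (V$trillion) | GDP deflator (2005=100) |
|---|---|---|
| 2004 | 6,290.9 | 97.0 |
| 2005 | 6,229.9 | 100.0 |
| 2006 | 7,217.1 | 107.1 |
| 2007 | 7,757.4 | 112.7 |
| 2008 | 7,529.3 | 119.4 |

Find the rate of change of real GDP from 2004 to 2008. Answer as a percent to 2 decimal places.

Real GDP 2004 = 6290.9/0.970 = 6485.46.
Real GDP 2008 = 7529.3/1.194 = 6305.95.
Change = 6305.95/6485.46 − 1 = -0.0277.

-2.77%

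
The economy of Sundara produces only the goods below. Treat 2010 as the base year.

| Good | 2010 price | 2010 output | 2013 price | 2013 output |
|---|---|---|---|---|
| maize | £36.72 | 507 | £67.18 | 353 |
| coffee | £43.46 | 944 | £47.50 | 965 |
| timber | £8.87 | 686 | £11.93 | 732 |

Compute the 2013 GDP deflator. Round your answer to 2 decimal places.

Nominal GDP 2013 = 67.18·353 + 47.50·965 + 11.93·732 = 78284.80.
Real GDP 2013 (at 2010 prices) = 36.72·353 + 43.46·965 + 8.87·732 = 61393.90.
Deflator = Nominal/Real × 100 = 78284.80/61393.90 × 100 = 127.512.

127.51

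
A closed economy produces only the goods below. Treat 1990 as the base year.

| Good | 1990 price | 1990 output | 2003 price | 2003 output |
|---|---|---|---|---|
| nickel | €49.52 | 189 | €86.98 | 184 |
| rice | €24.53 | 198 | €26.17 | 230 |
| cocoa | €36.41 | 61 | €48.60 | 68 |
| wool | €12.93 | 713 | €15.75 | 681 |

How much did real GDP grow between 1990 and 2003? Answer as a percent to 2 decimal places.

1.48%

Real GDP 1990 = Nominal GDP 1990 = 49.52·189 + 24.53·198 + 36.41·61 + 12.93·713 = 25656.32.
Real GDP 2003 (at 1990 prices) = 49.52·184 + 24.53·230 + 36.41·68 + 12.93·681 = 26034.79.
Real growth = 26034.79/25656.32 − 1 = 0.0148.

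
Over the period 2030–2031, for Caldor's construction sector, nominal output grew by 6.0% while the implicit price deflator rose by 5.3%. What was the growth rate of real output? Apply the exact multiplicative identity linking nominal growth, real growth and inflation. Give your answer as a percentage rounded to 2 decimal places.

0.66%

(1 + g_nom) = (1 + g_real)(1 + π), so g_real = 1.0600 / 1.0530 − 1 = 0.00665.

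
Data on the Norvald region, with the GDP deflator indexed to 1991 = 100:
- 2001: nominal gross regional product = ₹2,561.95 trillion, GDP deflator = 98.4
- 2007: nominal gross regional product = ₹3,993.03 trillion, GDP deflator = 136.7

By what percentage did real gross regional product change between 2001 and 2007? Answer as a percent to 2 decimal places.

12.19%

Real gross regional product 2001 = 2561.95 / 0.984 = 2603.61.
Real gross regional product 2007 = 3993.03 / 1.367 = 2921.02.
Real growth = 2921.02 / 2603.61 − 1 = 0.1219.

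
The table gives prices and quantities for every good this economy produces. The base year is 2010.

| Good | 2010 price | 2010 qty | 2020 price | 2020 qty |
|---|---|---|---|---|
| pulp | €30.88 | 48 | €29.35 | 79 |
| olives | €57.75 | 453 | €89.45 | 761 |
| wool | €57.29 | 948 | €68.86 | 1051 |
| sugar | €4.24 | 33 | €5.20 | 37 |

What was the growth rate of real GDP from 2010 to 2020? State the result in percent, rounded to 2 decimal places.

30.04%

Real GDP 2010 = Nominal GDP 2010 = 30.88·48 + 57.75·453 + 57.29·948 + 4.24·33 = 82093.83.
Real GDP 2020 (at 2010 prices) = 30.88·79 + 57.75·761 + 57.29·1051 + 4.24·37 = 106755.94.
Real growth = 106755.94/82093.83 − 1 = 0.3004.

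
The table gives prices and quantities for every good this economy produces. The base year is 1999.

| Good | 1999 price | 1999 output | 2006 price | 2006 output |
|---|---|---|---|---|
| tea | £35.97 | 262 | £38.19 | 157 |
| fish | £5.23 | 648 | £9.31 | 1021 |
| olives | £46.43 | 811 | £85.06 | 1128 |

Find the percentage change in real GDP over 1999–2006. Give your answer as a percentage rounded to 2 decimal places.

25.55%

Real GDP 1999 = Nominal GDP 1999 = 35.97·262 + 5.23·648 + 46.43·811 = 50467.91.
Real GDP 2006 (at 1999 prices) = 35.97·157 + 5.23·1021 + 46.43·1128 = 63360.16.
Real growth = 63360.16/50467.91 − 1 = 0.2555.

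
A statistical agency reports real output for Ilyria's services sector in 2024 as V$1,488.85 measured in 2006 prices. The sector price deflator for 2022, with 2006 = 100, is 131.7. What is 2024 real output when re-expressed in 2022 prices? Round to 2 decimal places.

V$1,960.82

Real output in 2022 prices = Real output in 2006 prices × (P_2022/P_2006) = 1488.85 × 1.317 = 1960.82.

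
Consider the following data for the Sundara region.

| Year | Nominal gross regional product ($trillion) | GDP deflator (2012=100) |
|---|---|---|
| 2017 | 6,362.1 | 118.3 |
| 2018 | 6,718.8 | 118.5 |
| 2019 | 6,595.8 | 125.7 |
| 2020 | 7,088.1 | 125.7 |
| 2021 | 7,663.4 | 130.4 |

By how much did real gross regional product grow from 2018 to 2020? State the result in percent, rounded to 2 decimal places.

-0.55%

Real gross regional product 2018 = 6718.8/1.185 = 5669.87.
Real gross regional product 2020 = 7088.1/1.257 = 5638.90.
Change = 5638.90/5669.87 − 1 = -0.0055.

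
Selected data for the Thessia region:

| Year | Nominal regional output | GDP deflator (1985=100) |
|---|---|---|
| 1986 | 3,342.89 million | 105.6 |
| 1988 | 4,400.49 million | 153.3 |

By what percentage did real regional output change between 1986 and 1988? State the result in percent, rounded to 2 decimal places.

-9.32%

Deflate each year: 1986 → 3342.89/1.056 = 3165.62; 1988 → 4400.49/1.533 = 2870.51.
So real regional output changed by 2870.51/3165.62 − 1 = -0.0932, i.e. -9.32%.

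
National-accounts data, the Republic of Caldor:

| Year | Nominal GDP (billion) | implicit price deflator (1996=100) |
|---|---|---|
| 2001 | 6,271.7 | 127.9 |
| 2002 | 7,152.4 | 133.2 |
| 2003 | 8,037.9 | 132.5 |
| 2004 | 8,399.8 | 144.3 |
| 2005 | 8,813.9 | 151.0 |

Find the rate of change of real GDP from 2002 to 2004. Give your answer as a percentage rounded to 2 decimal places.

8.41%

Real GDP 2002 = 7152.4/1.332 = 5369.67.
Real GDP 2004 = 8399.8/1.443 = 5821.07.
Change = 5821.07/5369.67 − 1 = 0.0841.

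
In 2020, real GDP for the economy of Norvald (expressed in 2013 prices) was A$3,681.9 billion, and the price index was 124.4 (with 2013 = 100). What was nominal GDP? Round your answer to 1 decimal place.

A$4,580.3 billion

Nominal GDP = Real × (price index/100) = 3681.9 × 1.244 = 4580.28.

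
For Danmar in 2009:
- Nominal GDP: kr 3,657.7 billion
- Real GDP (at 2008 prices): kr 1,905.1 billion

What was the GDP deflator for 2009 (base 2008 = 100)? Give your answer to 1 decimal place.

GDP deflator = (Nominal / Real) × 100 = 3657.7 / 1905.1 × 100 = 192.00.

192.0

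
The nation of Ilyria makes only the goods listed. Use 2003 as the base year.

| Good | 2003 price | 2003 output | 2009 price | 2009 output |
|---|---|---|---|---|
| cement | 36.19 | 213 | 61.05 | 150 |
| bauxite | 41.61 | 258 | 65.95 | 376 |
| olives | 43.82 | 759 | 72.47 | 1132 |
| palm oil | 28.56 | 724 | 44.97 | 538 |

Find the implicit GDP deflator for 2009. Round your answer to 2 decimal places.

Nominal GDP 2009 = 61.05·150 + 65.95·376 + 72.47·1132 + 44.97·538 = 140184.60.
Real GDP 2009 (at 2003 prices) = 36.19·150 + 41.61·376 + 43.82·1132 + 28.56·538 = 86043.38.
Deflator = Nominal/Real × 100 = 140184.60/86043.38 × 100 = 162.923.

162.92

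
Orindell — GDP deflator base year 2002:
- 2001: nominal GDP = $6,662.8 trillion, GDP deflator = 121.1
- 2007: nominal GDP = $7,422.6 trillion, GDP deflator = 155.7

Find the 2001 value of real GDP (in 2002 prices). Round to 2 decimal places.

$5,501.90 trillion

Real GDP = Nominal / (GDP deflator/100) = 6662.8 / 1.211 = 5501.90.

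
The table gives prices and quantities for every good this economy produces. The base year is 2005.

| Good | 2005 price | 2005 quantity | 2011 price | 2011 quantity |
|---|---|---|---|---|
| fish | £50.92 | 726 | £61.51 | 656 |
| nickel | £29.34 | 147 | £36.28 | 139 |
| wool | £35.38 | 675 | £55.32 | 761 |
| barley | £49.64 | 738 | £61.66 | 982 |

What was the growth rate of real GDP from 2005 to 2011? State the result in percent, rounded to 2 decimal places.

11.16%

Real GDP 2005 = Nominal GDP 2005 = 50.92·726 + 29.34·147 + 35.38·675 + 49.64·738 = 101796.72.
Real GDP 2011 (at 2005 prices) = 50.92·656 + 29.34·139 + 35.38·761 + 49.64·982 = 113152.44.
Real growth = 113152.44/101796.72 − 1 = 0.1116.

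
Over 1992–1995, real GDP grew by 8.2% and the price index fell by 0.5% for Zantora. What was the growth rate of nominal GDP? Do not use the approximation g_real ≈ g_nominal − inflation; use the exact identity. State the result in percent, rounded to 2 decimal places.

(1 + g_nom) = (1 + g_real)(1 + π) = 1.0820 × 0.9950 = 1.07659.

7.66%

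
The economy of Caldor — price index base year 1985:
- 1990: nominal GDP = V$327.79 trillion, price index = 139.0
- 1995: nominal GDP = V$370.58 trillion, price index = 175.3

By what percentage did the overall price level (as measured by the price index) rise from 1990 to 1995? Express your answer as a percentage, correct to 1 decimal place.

Price-level change = 175.3 / 139.0 − 1 = 0.2612.

26.1%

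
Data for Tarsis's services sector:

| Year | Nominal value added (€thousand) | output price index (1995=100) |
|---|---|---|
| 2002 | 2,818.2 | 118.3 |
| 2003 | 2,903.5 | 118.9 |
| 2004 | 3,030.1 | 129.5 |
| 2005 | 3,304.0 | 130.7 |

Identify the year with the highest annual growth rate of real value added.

2003: real = 2903.5/1.189 = 2441.97; growth vs 2002 (2382.25) = 2.51%.
2004: real = 3030.1/1.295 = 2339.85; growth vs 2003 (2441.97) = -4.18%.
2005: real = 3304.0/1.307 = 2527.93; growth vs 2004 (2339.85) = 8.04%.

2005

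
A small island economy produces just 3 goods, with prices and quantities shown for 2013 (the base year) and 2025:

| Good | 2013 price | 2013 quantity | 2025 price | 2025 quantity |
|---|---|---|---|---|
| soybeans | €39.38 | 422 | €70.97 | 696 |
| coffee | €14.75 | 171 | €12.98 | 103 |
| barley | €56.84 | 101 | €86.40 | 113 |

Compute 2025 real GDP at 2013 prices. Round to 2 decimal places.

Real GDP 2025 = Σ (p_2013 × q_2025) = 39.38·696 + 14.75·103 + 56.84·113 = 35350.65.

€35350.65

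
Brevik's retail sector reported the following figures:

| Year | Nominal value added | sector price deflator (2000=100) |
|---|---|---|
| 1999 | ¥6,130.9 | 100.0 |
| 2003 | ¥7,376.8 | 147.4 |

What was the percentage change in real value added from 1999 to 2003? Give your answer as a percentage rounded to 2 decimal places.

Deflate each year: 1999 → 6130.9/1.000 = 6130.90; 2003 → 7376.8/1.474 = 5004.61.
So real value added changed by 5004.61/6130.90 − 1 = -0.1837, i.e. -18.37%.

-18.37%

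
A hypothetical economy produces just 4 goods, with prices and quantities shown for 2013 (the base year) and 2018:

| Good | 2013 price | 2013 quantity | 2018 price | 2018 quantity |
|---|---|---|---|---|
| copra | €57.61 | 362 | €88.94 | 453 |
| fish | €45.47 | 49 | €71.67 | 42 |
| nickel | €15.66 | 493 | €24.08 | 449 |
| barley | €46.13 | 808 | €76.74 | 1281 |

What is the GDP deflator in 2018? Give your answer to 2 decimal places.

161.92

Nominal GDP 2018 = 88.94·453 + 71.67·42 + 24.08·449 + 76.74·1281 = 152415.82.
Real GDP 2018 (at 2013 prices) = 57.61·453 + 45.47·42 + 15.66·449 + 46.13·1281 = 94130.94.
Deflator = Nominal/Real × 100 = 152415.82/94130.94 × 100 = 161.919.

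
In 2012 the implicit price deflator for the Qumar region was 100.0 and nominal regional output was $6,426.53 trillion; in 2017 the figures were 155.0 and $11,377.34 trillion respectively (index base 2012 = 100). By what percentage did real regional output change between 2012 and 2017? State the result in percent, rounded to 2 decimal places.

Deflate each year: 2012 → 6426.53/1.000 = 6426.53; 2017 → 11377.34/1.550 = 7340.22.
So real regional output changed by 7340.22/6426.53 − 1 = 0.1422, i.e. 14.22%.

14.22%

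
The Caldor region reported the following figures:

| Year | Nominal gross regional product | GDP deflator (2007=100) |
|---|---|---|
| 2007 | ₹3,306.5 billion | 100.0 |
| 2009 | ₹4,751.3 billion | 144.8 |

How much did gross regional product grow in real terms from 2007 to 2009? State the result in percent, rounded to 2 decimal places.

Real gross regional product 2007 = 3306.5 / 1.000 = 3306.50.
Real gross regional product 2009 = 4751.3 / 1.448 = 3281.28.
Real growth = 3281.28 / 3306.50 − 1 = -0.0076.

-0.76%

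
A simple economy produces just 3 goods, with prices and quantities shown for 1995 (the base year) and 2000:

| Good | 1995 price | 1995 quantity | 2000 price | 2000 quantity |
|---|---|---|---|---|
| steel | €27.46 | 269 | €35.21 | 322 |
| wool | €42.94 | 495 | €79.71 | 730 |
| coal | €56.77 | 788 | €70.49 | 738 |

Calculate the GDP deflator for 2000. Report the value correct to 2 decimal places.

Nominal GDP 2000 = 35.21·322 + 79.71·730 + 70.49·738 = 121547.54.
Real GDP 2000 (at 1995 prices) = 27.46·322 + 42.94·730 + 56.77·738 = 82084.58.
Deflator = Nominal/Real × 100 = 121547.54/82084.58 × 100 = 148.076.

148.08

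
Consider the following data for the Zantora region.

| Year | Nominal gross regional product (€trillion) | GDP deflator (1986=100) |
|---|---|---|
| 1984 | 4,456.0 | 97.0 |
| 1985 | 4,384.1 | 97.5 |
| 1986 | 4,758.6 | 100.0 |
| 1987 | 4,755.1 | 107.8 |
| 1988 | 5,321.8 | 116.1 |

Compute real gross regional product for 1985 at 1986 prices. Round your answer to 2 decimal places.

Real gross regional product 1985 = 4384.1 / 0.975 = 4496.51.

€4,496.51 trillion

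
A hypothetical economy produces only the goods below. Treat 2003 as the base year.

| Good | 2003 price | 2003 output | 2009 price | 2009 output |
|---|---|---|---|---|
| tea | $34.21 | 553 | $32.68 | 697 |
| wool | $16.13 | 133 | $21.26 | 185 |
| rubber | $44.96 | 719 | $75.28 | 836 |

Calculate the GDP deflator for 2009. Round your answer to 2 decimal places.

Nominal GDP 2009 = 32.68·697 + 21.26·185 + 75.28·836 = 89645.14.
Real GDP 2009 (at 2003 prices) = 34.21·697 + 16.13·185 + 44.96·836 = 64414.98.
Deflator = Nominal/Real × 100 = 89645.14/64414.98 × 100 = 139.168.

139.17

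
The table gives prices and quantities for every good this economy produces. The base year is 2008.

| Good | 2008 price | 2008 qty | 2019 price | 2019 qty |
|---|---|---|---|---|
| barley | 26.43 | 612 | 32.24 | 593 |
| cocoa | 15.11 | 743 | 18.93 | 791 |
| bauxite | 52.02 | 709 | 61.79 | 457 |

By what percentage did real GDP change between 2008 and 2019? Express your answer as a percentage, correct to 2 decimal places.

Real GDP 2008 = Nominal GDP 2008 = 26.43·612 + 15.11·743 + 52.02·709 = 64284.07.
Real GDP 2019 (at 2008 prices) = 26.43·593 + 15.11·791 + 52.02·457 = 51398.14.
Real growth = 51398.14/64284.07 − 1 = -0.2005.

-20.05%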